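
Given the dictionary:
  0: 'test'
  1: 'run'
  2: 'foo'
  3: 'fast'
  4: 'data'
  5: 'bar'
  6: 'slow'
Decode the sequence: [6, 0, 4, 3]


Look up each index in the dictionary:
  6 -> 'slow'
  0 -> 'test'
  4 -> 'data'
  3 -> 'fast'

Decoded: "slow test data fast"


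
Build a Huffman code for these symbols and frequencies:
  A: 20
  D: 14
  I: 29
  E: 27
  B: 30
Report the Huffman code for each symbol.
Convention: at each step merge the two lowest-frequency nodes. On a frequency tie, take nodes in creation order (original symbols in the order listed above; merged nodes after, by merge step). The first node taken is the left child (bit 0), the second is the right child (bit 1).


Huffman tree construction:
Step 1: Merge D(14) + A(20) = 34
Step 2: Merge E(27) + I(29) = 56
Step 3: Merge B(30) + (D+A)(34) = 64
Step 4: Merge (E+I)(56) + (B+(D+A))(64) = 120
Read each symbol's code off the tree from the root (left child = 0, right child = 1).

Codes:
  A: 111 (length 3)
  D: 110 (length 3)
  I: 01 (length 2)
  E: 00 (length 2)
  B: 10 (length 2)
Average code length: 274/120 = 2.2833 bits/symbol


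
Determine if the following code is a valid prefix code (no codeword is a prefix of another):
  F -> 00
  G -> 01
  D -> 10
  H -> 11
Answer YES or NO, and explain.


Checking each pair (does one codeword prefix another?):
  F='00' vs G='01': no prefix
  F='00' vs D='10': no prefix
  F='00' vs H='11': no prefix
  G='01' vs F='00': no prefix
  G='01' vs D='10': no prefix
  G='01' vs H='11': no prefix
  D='10' vs F='00': no prefix
  D='10' vs G='01': no prefix
  D='10' vs H='11': no prefix
  H='11' vs F='00': no prefix
  H='11' vs G='01': no prefix
  H='11' vs D='10': no prefix
No violation found over all pairs.

YES -- this is a valid prefix code. No codeword is a prefix of any other codeword.


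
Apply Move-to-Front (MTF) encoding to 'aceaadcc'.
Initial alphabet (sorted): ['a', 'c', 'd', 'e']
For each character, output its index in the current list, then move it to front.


MTF encoding:
'a': index 0 in ['a', 'c', 'd', 'e'] -> ['a', 'c', 'd', 'e']
'c': index 1 in ['a', 'c', 'd', 'e'] -> ['c', 'a', 'd', 'e']
'e': index 3 in ['c', 'a', 'd', 'e'] -> ['e', 'c', 'a', 'd']
'a': index 2 in ['e', 'c', 'a', 'd'] -> ['a', 'e', 'c', 'd']
'a': index 0 in ['a', 'e', 'c', 'd'] -> ['a', 'e', 'c', 'd']
'd': index 3 in ['a', 'e', 'c', 'd'] -> ['d', 'a', 'e', 'c']
'c': index 3 in ['d', 'a', 'e', 'c'] -> ['c', 'd', 'a', 'e']
'c': index 0 in ['c', 'd', 'a', 'e'] -> ['c', 'd', 'a', 'e']


Output: [0, 1, 3, 2, 0, 3, 3, 0]


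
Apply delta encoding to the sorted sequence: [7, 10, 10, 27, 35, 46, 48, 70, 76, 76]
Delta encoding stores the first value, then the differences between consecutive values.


First value: 7
Deltas:
  10 - 7 = 3
  10 - 10 = 0
  27 - 10 = 17
  35 - 27 = 8
  46 - 35 = 11
  48 - 46 = 2
  70 - 48 = 22
  76 - 70 = 6
  76 - 76 = 0


Delta encoded: [7, 3, 0, 17, 8, 11, 2, 22, 6, 0]


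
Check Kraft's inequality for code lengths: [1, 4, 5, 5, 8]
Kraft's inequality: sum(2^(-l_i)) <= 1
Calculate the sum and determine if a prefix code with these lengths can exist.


Sum = 2^(-1) + 2^(-4) + 2^(-5) + 2^(-5) + 2^(-8)
    = 0.5 + 0.0625 + 0.03125 + 0.03125 + 0.00390625
    = 161/256 = 0.62890625
Since 0.62890625 <= 1, Kraft's inequality IS satisfied.
A prefix code with these lengths CAN exist.

Kraft sum = 0.62890625. Satisfied.


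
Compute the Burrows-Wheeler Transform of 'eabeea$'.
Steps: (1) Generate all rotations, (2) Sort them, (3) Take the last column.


Rotations (sorted):
  0: $eabeea -> last char: a
  1: a$eabee -> last char: e
  2: abeea$e -> last char: e
  3: beea$ea -> last char: a
  4: ea$eabe -> last char: e
  5: eabeea$ -> last char: $
  6: eea$eab -> last char: b


BWT = aeeae$b


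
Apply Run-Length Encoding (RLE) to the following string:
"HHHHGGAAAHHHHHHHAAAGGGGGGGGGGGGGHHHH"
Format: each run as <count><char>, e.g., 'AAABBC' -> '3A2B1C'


Scanning runs left to right:
  i=0: run of 'H' x 4 -> '4H'
  i=4: run of 'G' x 2 -> '2G'
  i=6: run of 'A' x 3 -> '3A'
  i=9: run of 'H' x 7 -> '7H'
  i=16: run of 'A' x 3 -> '3A'
  i=19: run of 'G' x 13 -> '13G'
  i=32: run of 'H' x 4 -> '4H'

RLE = 4H2G3A7H3A13G4H


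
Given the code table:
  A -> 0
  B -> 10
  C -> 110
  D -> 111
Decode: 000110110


Decoding:
0 -> A
0 -> A
0 -> A
110 -> C
110 -> C


Result: AAACC


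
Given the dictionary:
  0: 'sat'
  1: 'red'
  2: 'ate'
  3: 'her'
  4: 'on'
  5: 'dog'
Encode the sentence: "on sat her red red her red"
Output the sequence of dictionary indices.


Look up each word in the dictionary:
  'on' -> 4
  'sat' -> 0
  'her' -> 3
  'red' -> 1
  'red' -> 1
  'her' -> 3
  'red' -> 1

Encoded: [4, 0, 3, 1, 1, 3, 1]


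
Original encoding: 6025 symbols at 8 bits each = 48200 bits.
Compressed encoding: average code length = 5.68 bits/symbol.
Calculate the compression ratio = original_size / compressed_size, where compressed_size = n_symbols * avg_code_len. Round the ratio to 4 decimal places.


original_size = n_symbols * orig_bits = 6025 * 8 = 48200 bits
compressed_size = n_symbols * avg_code_len = 6025 * 5.68 = 34222.0 bits
ratio = original_size / compressed_size = 48200 / 34222.0 = 1.4085

Compression ratio = 1.4085


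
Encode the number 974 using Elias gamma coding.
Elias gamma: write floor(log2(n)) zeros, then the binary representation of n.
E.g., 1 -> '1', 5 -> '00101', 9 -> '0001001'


num_bits = floor(log2(974)) + 1 = 10
leading_zeros = num_bits - 1 = 9
binary(974) = 1111001110

Elias gamma(974) = '000000000' + '1111001110' = 0000000001111001110 (19 bits)


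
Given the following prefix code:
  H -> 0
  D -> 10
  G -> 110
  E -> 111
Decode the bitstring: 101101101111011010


Decoding step by step:
Bits 10 -> D
Bits 110 -> G
Bits 110 -> G
Bits 111 -> E
Bits 10 -> D
Bits 110 -> G
Bits 10 -> D


Decoded message: DGGEDGD


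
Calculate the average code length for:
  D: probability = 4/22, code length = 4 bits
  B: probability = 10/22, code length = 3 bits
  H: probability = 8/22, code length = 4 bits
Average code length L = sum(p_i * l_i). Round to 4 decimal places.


Weighted contributions p_i * l_i:
  D: (4/22) * 4 = 16/22
  B: (10/22) * 3 = 30/22
  H: (8/22) * 4 = 32/22
Sum = (16 + 30 + 32)/22 = 78/22

L = 78/22 = 3.5455 bits/symbol


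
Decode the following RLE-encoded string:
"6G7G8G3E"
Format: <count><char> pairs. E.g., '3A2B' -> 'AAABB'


Expanding each <count><char> pair:
  6G -> 'GGGGGG'
  7G -> 'GGGGGGG'
  8G -> 'GGGGGGGG'
  3E -> 'EEE'

Decoded = GGGGGGGGGGGGGGGGGGGGGEEE


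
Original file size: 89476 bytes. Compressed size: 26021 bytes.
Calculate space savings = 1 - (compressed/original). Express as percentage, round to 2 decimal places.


ratio = compressed/original = 26021/89476 = 0.290815
savings = 1 - ratio = 1 - 0.290815 = 0.709185
as a percentage: 0.709185 * 100 = 70.92%

Space savings = 1 - 26021/89476 = 70.92%


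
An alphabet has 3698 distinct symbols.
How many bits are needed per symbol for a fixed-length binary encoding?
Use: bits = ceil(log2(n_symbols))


log2(3698) = 11.8525
Bracket: 2^11 = 2048 < 3698 <= 2^12 = 4096
So ceil(log2(3698)) = 12

bits = ceil(log2(3698)) = ceil(11.8525) = 12 bits


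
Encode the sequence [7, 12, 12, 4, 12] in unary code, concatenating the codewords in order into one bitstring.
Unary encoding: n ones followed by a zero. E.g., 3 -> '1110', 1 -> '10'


Encode each number as n ones followed by a terminating 0:
  7 -> 11111110 (8 bits)
  12 -> 1111111111110 (13 bits)
  12 -> 1111111111110 (13 bits)
  4 -> 11110 (5 bits)
  12 -> 1111111111110 (13 bits)
Total length = 8 + 13 + 13 + 5 + 13 = 52 bits.

Unary([7, 12, 12, 4, 12]) = 1111111011111111111101111111111110111101111111111110 (52 bits)


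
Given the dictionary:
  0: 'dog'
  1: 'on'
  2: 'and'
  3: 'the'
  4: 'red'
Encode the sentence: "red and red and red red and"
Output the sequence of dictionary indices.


Look up each word in the dictionary:
  'red' -> 4
  'and' -> 2
  'red' -> 4
  'and' -> 2
  'red' -> 4
  'red' -> 4
  'and' -> 2

Encoded: [4, 2, 4, 2, 4, 4, 2]


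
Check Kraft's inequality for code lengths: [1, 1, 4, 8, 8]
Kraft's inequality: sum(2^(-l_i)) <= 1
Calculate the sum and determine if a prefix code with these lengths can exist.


Sum = 2^(-1) + 2^(-1) + 2^(-4) + 2^(-8) + 2^(-8)
    = 0.5 + 0.5 + 0.0625 + 0.00390625 + 0.00390625
    = 274/256 = 1.0703125
Since 1.0703125 > 1, Kraft's inequality is NOT satisfied.
A prefix code with these lengths CANNOT exist.

Kraft sum = 1.0703125. Not satisfied.


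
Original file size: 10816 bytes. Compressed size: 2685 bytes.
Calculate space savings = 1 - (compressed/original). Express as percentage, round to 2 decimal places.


ratio = compressed/original = 2685/10816 = 0.248243
savings = 1 - ratio = 1 - 0.248243 = 0.751757
as a percentage: 0.751757 * 100 = 75.18%

Space savings = 1 - 2685/10816 = 75.18%


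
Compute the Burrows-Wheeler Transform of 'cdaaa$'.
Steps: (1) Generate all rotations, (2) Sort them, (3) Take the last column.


Rotations (sorted):
  0: $cdaaa -> last char: a
  1: a$cdaa -> last char: a
  2: aa$cda -> last char: a
  3: aaa$cd -> last char: d
  4: cdaaa$ -> last char: $
  5: daaa$c -> last char: c


BWT = aaad$c


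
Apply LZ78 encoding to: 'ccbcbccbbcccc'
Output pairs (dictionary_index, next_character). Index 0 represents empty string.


LZ78 encoding steps:
Dictionary: {0: ''}
Step 1: w='' (idx 0), next='c' -> output (0, 'c'), add 'c' as idx 1
Step 2: w='c' (idx 1), next='b' -> output (1, 'b'), add 'cb' as idx 2
Step 3: w='cb' (idx 2), next='c' -> output (2, 'c'), add 'cbc' as idx 3
Step 4: w='cb' (idx 2), next='b' -> output (2, 'b'), add 'cbb' as idx 4
Step 5: w='c' (idx 1), next='c' -> output (1, 'c'), add 'cc' as idx 5
Step 6: w='cc' (idx 5), end of input -> output (5, '')


Encoded: [(0, 'c'), (1, 'b'), (2, 'c'), (2, 'b'), (1, 'c'), (5, '')]


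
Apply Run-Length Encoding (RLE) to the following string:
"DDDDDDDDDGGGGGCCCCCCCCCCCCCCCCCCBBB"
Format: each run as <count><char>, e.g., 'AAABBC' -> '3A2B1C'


Scanning runs left to right:
  i=0: run of 'D' x 9 -> '9D'
  i=9: run of 'G' x 5 -> '5G'
  i=14: run of 'C' x 18 -> '18C'
  i=32: run of 'B' x 3 -> '3B'

RLE = 9D5G18C3B


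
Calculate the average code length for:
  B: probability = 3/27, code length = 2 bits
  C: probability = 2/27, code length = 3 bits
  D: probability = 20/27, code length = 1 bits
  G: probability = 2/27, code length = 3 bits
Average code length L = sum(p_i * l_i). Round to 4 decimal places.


Weighted contributions p_i * l_i:
  B: (3/27) * 2 = 6/27
  C: (2/27) * 3 = 6/27
  D: (20/27) * 1 = 20/27
  G: (2/27) * 3 = 6/27
Sum = (6 + 6 + 20 + 6)/27 = 38/27

L = 38/27 = 1.4074 bits/symbol


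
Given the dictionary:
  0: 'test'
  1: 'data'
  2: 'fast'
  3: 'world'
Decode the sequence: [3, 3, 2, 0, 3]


Look up each index in the dictionary:
  3 -> 'world'
  3 -> 'world'
  2 -> 'fast'
  0 -> 'test'
  3 -> 'world'

Decoded: "world world fast test world"


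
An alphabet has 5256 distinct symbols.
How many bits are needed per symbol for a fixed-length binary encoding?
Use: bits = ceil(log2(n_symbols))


log2(5256) = 12.3597
Bracket: 2^12 = 4096 < 5256 <= 2^13 = 8192
So ceil(log2(5256)) = 13

bits = ceil(log2(5256)) = ceil(12.3597) = 13 bits


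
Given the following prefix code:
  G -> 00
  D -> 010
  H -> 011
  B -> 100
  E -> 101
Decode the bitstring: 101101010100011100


Decoding step by step:
Bits 101 -> E
Bits 101 -> E
Bits 010 -> D
Bits 100 -> B
Bits 011 -> H
Bits 100 -> B


Decoded message: EEDBHB


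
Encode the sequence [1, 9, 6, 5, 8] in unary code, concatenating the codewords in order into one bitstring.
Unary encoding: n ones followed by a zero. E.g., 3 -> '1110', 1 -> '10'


Encode each number as n ones followed by a terminating 0:
  1 -> 10 (2 bits)
  9 -> 1111111110 (10 bits)
  6 -> 1111110 (7 bits)
  5 -> 111110 (6 bits)
  8 -> 111111110 (9 bits)
Total length = 2 + 10 + 7 + 6 + 9 = 34 bits.

Unary([1, 9, 6, 5, 8]) = 1011111111101111110111110111111110 (34 bits)


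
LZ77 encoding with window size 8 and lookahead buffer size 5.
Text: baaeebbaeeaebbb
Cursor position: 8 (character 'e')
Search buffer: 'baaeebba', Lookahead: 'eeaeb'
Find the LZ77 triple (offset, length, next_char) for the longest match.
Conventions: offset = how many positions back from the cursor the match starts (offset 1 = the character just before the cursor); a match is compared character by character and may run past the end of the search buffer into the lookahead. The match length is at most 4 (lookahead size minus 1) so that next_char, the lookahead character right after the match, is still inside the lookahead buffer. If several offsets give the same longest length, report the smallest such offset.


Try each offset into the search buffer:
  offset=1 (pos 7, char 'a'): match length 0
  offset=2 (pos 6, char 'b'): match length 0
  offset=3 (pos 5, char 'b'): match length 0
  offset=4 (pos 4, char 'e'): match length 1
  offset=5 (pos 3, char 'e'): match length 2
  offset=6 (pos 2, char 'a'): match length 0
  offset=7 (pos 1, char 'a'): match length 0
  offset=8 (pos 0, char 'b'): match length 0
Longest match has length 2 at offset 5.
next_char = character at position 8 + 2 = 10 -> 'a'

Best match: offset=5, length=2 (matching 'ee' starting at position 3)
LZ77 triple: (5, 2, 'a')


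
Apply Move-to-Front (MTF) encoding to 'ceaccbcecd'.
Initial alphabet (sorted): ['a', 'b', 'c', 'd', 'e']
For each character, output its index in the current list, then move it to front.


MTF encoding:
'c': index 2 in ['a', 'b', 'c', 'd', 'e'] -> ['c', 'a', 'b', 'd', 'e']
'e': index 4 in ['c', 'a', 'b', 'd', 'e'] -> ['e', 'c', 'a', 'b', 'd']
'a': index 2 in ['e', 'c', 'a', 'b', 'd'] -> ['a', 'e', 'c', 'b', 'd']
'c': index 2 in ['a', 'e', 'c', 'b', 'd'] -> ['c', 'a', 'e', 'b', 'd']
'c': index 0 in ['c', 'a', 'e', 'b', 'd'] -> ['c', 'a', 'e', 'b', 'd']
'b': index 3 in ['c', 'a', 'e', 'b', 'd'] -> ['b', 'c', 'a', 'e', 'd']
'c': index 1 in ['b', 'c', 'a', 'e', 'd'] -> ['c', 'b', 'a', 'e', 'd']
'e': index 3 in ['c', 'b', 'a', 'e', 'd'] -> ['e', 'c', 'b', 'a', 'd']
'c': index 1 in ['e', 'c', 'b', 'a', 'd'] -> ['c', 'e', 'b', 'a', 'd']
'd': index 4 in ['c', 'e', 'b', 'a', 'd'] -> ['d', 'c', 'e', 'b', 'a']


Output: [2, 4, 2, 2, 0, 3, 1, 3, 1, 4]


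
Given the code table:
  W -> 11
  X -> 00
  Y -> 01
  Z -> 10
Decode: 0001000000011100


Decoding:
00 -> X
01 -> Y
00 -> X
00 -> X
00 -> X
01 -> Y
11 -> W
00 -> X


Result: XYXXXYWX


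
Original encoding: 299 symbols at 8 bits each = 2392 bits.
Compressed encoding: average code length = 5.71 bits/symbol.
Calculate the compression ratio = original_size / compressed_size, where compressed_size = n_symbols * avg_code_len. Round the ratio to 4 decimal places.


original_size = n_symbols * orig_bits = 299 * 8 = 2392 bits
compressed_size = n_symbols * avg_code_len = 299 * 5.71 = 1707.29 bits
ratio = original_size / compressed_size = 2392 / 1707.29 = 1.4011

Compression ratio = 1.4011


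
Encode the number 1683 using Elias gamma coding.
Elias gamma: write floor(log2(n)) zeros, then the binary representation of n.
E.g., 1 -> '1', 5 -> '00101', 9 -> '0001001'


num_bits = floor(log2(1683)) + 1 = 11
leading_zeros = num_bits - 1 = 10
binary(1683) = 11010010011

Elias gamma(1683) = '0000000000' + '11010010011' = 000000000011010010011 (21 bits)


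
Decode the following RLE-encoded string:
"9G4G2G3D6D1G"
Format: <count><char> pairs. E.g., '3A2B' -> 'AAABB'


Expanding each <count><char> pair:
  9G -> 'GGGGGGGGG'
  4G -> 'GGGG'
  2G -> 'GG'
  3D -> 'DDD'
  6D -> 'DDDDDD'
  1G -> 'G'

Decoded = GGGGGGGGGGGGGGGDDDDDDDDDG


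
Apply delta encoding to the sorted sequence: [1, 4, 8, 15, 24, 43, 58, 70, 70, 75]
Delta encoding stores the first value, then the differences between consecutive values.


First value: 1
Deltas:
  4 - 1 = 3
  8 - 4 = 4
  15 - 8 = 7
  24 - 15 = 9
  43 - 24 = 19
  58 - 43 = 15
  70 - 58 = 12
  70 - 70 = 0
  75 - 70 = 5


Delta encoded: [1, 3, 4, 7, 9, 19, 15, 12, 0, 5]


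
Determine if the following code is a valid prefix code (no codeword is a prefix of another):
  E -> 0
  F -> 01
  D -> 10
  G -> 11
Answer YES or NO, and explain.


Checking each pair (does one codeword prefix another?):
  E='0' vs F='01': prefix -- VIOLATION

NO -- this is NOT a valid prefix code. E (0) is a prefix of F (01).


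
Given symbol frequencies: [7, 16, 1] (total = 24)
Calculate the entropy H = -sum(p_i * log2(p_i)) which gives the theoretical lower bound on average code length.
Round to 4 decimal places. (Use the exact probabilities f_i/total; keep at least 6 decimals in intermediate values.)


Per-symbol terms -p_i * log2(p_i) with p_i = f_i/24:
  p = 7/24 = 0.291667: log2(p) = -1.777608, -p*log2(p) = 0.518469
  p = 16/24 = 0.666667: log2(p) = -0.584963, -p*log2(p) = 0.389975
  p = 1/24 = 0.041667: log2(p) = -4.584963, -p*log2(p) = 0.191040
H = 0.518469 + 0.389975 + 0.191040 = 1.099484

H = 1.0995 bits/symbol


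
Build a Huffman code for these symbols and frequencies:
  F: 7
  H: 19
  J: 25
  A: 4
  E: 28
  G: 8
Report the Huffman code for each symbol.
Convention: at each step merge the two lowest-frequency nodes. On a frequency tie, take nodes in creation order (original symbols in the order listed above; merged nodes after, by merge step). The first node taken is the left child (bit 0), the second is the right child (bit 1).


Huffman tree construction:
Step 1: Merge A(4) + F(7) = 11
Step 2: Merge G(8) + (A+F)(11) = 19
Step 3: Merge H(19) + (G+(A+F))(19) = 38
Step 4: Merge J(25) + E(28) = 53
Step 5: Merge (H+(G+(A+F)))(38) + (J+E)(53) = 91
Read each symbol's code off the tree from the root (left child = 0, right child = 1).

Codes:
  F: 0111 (length 4)
  H: 00 (length 2)
  J: 10 (length 2)
  A: 0110 (length 4)
  E: 11 (length 2)
  G: 010 (length 3)
Average code length: 212/91 = 2.3297 bits/symbol


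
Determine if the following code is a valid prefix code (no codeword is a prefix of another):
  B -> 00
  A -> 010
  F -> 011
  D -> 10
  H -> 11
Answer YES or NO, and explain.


Checking each pair (does one codeword prefix another?):
  B='00' vs A='010': no prefix
  B='00' vs F='011': no prefix
  B='00' vs D='10': no prefix
  B='00' vs H='11': no prefix
  A='010' vs B='00': no prefix
  A='010' vs F='011': no prefix
  A='010' vs D='10': no prefix
  A='010' vs H='11': no prefix
  F='011' vs B='00': no prefix
  F='011' vs A='010': no prefix
  F='011' vs D='10': no prefix
  F='011' vs H='11': no prefix
  D='10' vs B='00': no prefix
  D='10' vs A='010': no prefix
  D='10' vs F='011': no prefix
  D='10' vs H='11': no prefix
  H='11' vs B='00': no prefix
  H='11' vs A='010': no prefix
  H='11' vs F='011': no prefix
  H='11' vs D='10': no prefix
No violation found over all pairs.

YES -- this is a valid prefix code. No codeword is a prefix of any other codeword.


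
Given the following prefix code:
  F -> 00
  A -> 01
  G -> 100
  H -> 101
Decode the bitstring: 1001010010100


Decoding step by step:
Bits 100 -> G
Bits 101 -> H
Bits 00 -> F
Bits 101 -> H
Bits 00 -> F


Decoded message: GHFHF


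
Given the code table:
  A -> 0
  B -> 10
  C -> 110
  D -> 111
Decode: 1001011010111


Decoding:
10 -> B
0 -> A
10 -> B
110 -> C
10 -> B
111 -> D


Result: BABCBD


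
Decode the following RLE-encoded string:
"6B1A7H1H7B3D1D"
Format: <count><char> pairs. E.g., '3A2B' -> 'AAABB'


Expanding each <count><char> pair:
  6B -> 'BBBBBB'
  1A -> 'A'
  7H -> 'HHHHHHH'
  1H -> 'H'
  7B -> 'BBBBBBB'
  3D -> 'DDD'
  1D -> 'D'

Decoded = BBBBBBAHHHHHHHHBBBBBBBDDDD


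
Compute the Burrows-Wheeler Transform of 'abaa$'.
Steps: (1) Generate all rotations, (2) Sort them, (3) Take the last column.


Rotations (sorted):
  0: $abaa -> last char: a
  1: a$aba -> last char: a
  2: aa$ab -> last char: b
  3: abaa$ -> last char: $
  4: baa$a -> last char: a


BWT = aab$a


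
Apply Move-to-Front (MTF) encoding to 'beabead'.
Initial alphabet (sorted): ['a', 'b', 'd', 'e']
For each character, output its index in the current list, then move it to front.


MTF encoding:
'b': index 1 in ['a', 'b', 'd', 'e'] -> ['b', 'a', 'd', 'e']
'e': index 3 in ['b', 'a', 'd', 'e'] -> ['e', 'b', 'a', 'd']
'a': index 2 in ['e', 'b', 'a', 'd'] -> ['a', 'e', 'b', 'd']
'b': index 2 in ['a', 'e', 'b', 'd'] -> ['b', 'a', 'e', 'd']
'e': index 2 in ['b', 'a', 'e', 'd'] -> ['e', 'b', 'a', 'd']
'a': index 2 in ['e', 'b', 'a', 'd'] -> ['a', 'e', 'b', 'd']
'd': index 3 in ['a', 'e', 'b', 'd'] -> ['d', 'a', 'e', 'b']


Output: [1, 3, 2, 2, 2, 2, 3]


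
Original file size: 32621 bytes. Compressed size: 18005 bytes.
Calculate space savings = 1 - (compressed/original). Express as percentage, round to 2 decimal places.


ratio = compressed/original = 18005/32621 = 0.551945
savings = 1 - ratio = 1 - 0.551945 = 0.448055
as a percentage: 0.448055 * 100 = 44.81%

Space savings = 1 - 18005/32621 = 44.81%


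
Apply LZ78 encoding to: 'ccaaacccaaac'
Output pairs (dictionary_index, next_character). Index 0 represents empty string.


LZ78 encoding steps:
Dictionary: {0: ''}
Step 1: w='' (idx 0), next='c' -> output (0, 'c'), add 'c' as idx 1
Step 2: w='c' (idx 1), next='a' -> output (1, 'a'), add 'ca' as idx 2
Step 3: w='' (idx 0), next='a' -> output (0, 'a'), add 'a' as idx 3
Step 4: w='a' (idx 3), next='c' -> output (3, 'c'), add 'ac' as idx 4
Step 5: w='c' (idx 1), next='c' -> output (1, 'c'), add 'cc' as idx 5
Step 6: w='a' (idx 3), next='a' -> output (3, 'a'), add 'aa' as idx 6
Step 7: w='ac' (idx 4), end of input -> output (4, '')


Encoded: [(0, 'c'), (1, 'a'), (0, 'a'), (3, 'c'), (1, 'c'), (3, 'a'), (4, '')]


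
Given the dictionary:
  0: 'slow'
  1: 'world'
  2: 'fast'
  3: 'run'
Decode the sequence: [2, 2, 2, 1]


Look up each index in the dictionary:
  2 -> 'fast'
  2 -> 'fast'
  2 -> 'fast'
  1 -> 'world'

Decoded: "fast fast fast world"


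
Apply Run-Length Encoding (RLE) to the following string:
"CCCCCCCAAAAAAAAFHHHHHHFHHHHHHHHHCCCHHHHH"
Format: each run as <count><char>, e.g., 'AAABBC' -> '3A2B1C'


Scanning runs left to right:
  i=0: run of 'C' x 7 -> '7C'
  i=7: run of 'A' x 8 -> '8A'
  i=15: run of 'F' x 1 -> '1F'
  i=16: run of 'H' x 6 -> '6H'
  i=22: run of 'F' x 1 -> '1F'
  i=23: run of 'H' x 9 -> '9H'
  i=32: run of 'C' x 3 -> '3C'
  i=35: run of 'H' x 5 -> '5H'

RLE = 7C8A1F6H1F9H3C5H


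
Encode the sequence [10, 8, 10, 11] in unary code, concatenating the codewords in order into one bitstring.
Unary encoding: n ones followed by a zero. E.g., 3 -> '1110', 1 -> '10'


Encode each number as n ones followed by a terminating 0:
  10 -> 11111111110 (11 bits)
  8 -> 111111110 (9 bits)
  10 -> 11111111110 (11 bits)
  11 -> 111111111110 (12 bits)
Total length = 11 + 9 + 11 + 12 = 43 bits.

Unary([10, 8, 10, 11]) = 1111111111011111111011111111110111111111110 (43 bits)


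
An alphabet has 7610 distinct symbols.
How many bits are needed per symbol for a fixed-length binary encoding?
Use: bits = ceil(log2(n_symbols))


log2(7610) = 12.8937
Bracket: 2^12 = 4096 < 7610 <= 2^13 = 8192
So ceil(log2(7610)) = 13

bits = ceil(log2(7610)) = ceil(12.8937) = 13 bits


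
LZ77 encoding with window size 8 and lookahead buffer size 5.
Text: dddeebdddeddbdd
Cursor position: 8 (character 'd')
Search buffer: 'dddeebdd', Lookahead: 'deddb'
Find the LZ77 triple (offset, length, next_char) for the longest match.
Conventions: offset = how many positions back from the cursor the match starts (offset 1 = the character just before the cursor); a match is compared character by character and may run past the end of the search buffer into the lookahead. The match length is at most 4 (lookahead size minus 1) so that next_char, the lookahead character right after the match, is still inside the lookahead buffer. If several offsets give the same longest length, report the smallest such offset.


Try each offset into the search buffer:
  offset=1 (pos 7, char 'd'): match length 1
  offset=2 (pos 6, char 'd'): match length 1
  offset=3 (pos 5, char 'b'): match length 0
  offset=4 (pos 4, char 'e'): match length 0
  offset=5 (pos 3, char 'e'): match length 0
  offset=6 (pos 2, char 'd'): match length 2
  offset=7 (pos 1, char 'd'): match length 1
  offset=8 (pos 0, char 'd'): match length 1
Longest match has length 2 at offset 6.
next_char = character at position 8 + 2 = 10 -> 'd'

Best match: offset=6, length=2 (matching 'de' starting at position 2)
LZ77 triple: (6, 2, 'd')


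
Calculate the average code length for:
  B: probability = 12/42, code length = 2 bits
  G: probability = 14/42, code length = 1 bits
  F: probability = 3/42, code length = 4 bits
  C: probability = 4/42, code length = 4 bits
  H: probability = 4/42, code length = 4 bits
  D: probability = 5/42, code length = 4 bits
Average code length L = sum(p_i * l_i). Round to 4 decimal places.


Weighted contributions p_i * l_i:
  B: (12/42) * 2 = 24/42
  G: (14/42) * 1 = 14/42
  F: (3/42) * 4 = 12/42
  C: (4/42) * 4 = 16/42
  H: (4/42) * 4 = 16/42
  D: (5/42) * 4 = 20/42
Sum = (24 + 14 + 12 + 16 + 16 + 20)/42 = 102/42

L = 102/42 = 2.4286 bits/symbol


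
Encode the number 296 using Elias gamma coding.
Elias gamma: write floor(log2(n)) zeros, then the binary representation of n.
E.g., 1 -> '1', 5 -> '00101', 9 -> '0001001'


num_bits = floor(log2(296)) + 1 = 9
leading_zeros = num_bits - 1 = 8
binary(296) = 100101000

Elias gamma(296) = '00000000' + '100101000' = 00000000100101000 (17 bits)


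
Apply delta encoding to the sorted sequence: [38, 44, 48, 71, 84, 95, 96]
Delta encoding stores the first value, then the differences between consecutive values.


First value: 38
Deltas:
  44 - 38 = 6
  48 - 44 = 4
  71 - 48 = 23
  84 - 71 = 13
  95 - 84 = 11
  96 - 95 = 1


Delta encoded: [38, 6, 4, 23, 13, 11, 1]


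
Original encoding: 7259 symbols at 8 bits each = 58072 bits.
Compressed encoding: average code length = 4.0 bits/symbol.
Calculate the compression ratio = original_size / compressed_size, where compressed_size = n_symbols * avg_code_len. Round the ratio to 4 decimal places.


original_size = n_symbols * orig_bits = 7259 * 8 = 58072 bits
compressed_size = n_symbols * avg_code_len = 7259 * 4.0 = 29036.0 bits
ratio = original_size / compressed_size = 58072 / 29036.0 = 2.0

Compression ratio = 2.0


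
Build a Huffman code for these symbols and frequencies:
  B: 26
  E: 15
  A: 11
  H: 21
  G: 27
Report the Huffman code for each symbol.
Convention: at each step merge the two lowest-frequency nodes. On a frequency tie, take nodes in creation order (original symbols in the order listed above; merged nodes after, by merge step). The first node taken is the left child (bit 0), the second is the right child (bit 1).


Huffman tree construction:
Step 1: Merge A(11) + E(15) = 26
Step 2: Merge H(21) + B(26) = 47
Step 3: Merge (A+E)(26) + G(27) = 53
Step 4: Merge (H+B)(47) + ((A+E)+G)(53) = 100
Read each symbol's code off the tree from the root (left child = 0, right child = 1).

Codes:
  B: 01 (length 2)
  E: 101 (length 3)
  A: 100 (length 3)
  H: 00 (length 2)
  G: 11 (length 2)
Average code length: 226/100 = 2.2600 bits/symbol


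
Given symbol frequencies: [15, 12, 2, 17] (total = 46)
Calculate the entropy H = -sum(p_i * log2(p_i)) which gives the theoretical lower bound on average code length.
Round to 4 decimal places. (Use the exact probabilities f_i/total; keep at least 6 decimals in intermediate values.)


Per-symbol terms -p_i * log2(p_i) with p_i = f_i/46:
  p = 15/46 = 0.326087: log2(p) = -1.616671, -p*log2(p) = 0.527175
  p = 12/46 = 0.260870: log2(p) = -1.938599, -p*log2(p) = 0.505722
  p = 2/46 = 0.043478: log2(p) = -4.523562, -p*log2(p) = 0.196677
  p = 17/46 = 0.369565: log2(p) = -1.436099, -p*log2(p) = 0.530732
H = 0.527175 + 0.505722 + 0.196677 + 0.530732 = 1.760306

H = 1.7603 bits/symbol


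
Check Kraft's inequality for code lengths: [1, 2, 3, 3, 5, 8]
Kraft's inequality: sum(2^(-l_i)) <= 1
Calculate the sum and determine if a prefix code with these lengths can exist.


Sum = 2^(-1) + 2^(-2) + 2^(-3) + 2^(-3) + 2^(-5) + 2^(-8)
    = 0.5 + 0.25 + 0.125 + 0.125 + 0.03125 + 0.00390625
    = 265/256 = 1.03515625
Since 1.03515625 > 1, Kraft's inequality is NOT satisfied.
A prefix code with these lengths CANNOT exist.

Kraft sum = 1.03515625. Not satisfied.


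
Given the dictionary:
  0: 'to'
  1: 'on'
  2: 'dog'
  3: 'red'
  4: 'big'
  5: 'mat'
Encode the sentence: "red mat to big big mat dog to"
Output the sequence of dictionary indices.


Look up each word in the dictionary:
  'red' -> 3
  'mat' -> 5
  'to' -> 0
  'big' -> 4
  'big' -> 4
  'mat' -> 5
  'dog' -> 2
  'to' -> 0

Encoded: [3, 5, 0, 4, 4, 5, 2, 0]


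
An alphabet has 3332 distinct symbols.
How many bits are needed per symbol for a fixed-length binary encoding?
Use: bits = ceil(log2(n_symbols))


log2(3332) = 11.7022
Bracket: 2^11 = 2048 < 3332 <= 2^12 = 4096
So ceil(log2(3332)) = 12

bits = ceil(log2(3332)) = ceil(11.7022) = 12 bits


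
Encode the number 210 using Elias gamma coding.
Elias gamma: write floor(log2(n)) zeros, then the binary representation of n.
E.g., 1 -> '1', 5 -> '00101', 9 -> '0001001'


num_bits = floor(log2(210)) + 1 = 8
leading_zeros = num_bits - 1 = 7
binary(210) = 11010010

Elias gamma(210) = '0000000' + '11010010' = 000000011010010 (15 bits)


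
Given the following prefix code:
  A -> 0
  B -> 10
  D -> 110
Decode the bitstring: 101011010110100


Decoding step by step:
Bits 10 -> B
Bits 10 -> B
Bits 110 -> D
Bits 10 -> B
Bits 110 -> D
Bits 10 -> B
Bits 0 -> A


Decoded message: BBDBDBA


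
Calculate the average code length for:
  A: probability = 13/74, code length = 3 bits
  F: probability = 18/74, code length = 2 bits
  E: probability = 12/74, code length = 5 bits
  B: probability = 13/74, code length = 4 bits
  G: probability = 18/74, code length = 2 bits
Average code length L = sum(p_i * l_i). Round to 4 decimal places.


Weighted contributions p_i * l_i:
  A: (13/74) * 3 = 39/74
  F: (18/74) * 2 = 36/74
  E: (12/74) * 5 = 60/74
  B: (13/74) * 4 = 52/74
  G: (18/74) * 2 = 36/74
Sum = (39 + 36 + 60 + 52 + 36)/74 = 223/74

L = 223/74 = 3.0135 bits/symbol


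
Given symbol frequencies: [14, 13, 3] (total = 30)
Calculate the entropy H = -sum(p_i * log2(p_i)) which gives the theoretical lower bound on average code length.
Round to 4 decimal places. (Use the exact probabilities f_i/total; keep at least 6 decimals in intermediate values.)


Per-symbol terms -p_i * log2(p_i) with p_i = f_i/30:
  p = 14/30 = 0.466667: log2(p) = -1.099536, -p*log2(p) = 0.513117
  p = 13/30 = 0.433333: log2(p) = -1.206451, -p*log2(p) = 0.522795
  p = 3/30 = 0.100000: log2(p) = -3.321928, -p*log2(p) = 0.332193
H = 0.513117 + 0.522795 + 0.332193 = 1.368105

H = 1.3681 bits/symbol


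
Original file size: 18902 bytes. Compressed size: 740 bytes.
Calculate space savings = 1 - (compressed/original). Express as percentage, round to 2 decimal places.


ratio = compressed/original = 740/18902 = 0.039149
savings = 1 - ratio = 1 - 0.039149 = 0.960851
as a percentage: 0.960851 * 100 = 96.09%

Space savings = 1 - 740/18902 = 96.09%


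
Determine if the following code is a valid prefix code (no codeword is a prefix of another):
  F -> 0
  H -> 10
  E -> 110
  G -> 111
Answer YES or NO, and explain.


Checking each pair (does one codeword prefix another?):
  F='0' vs H='10': no prefix
  F='0' vs E='110': no prefix
  F='0' vs G='111': no prefix
  H='10' vs F='0': no prefix
  H='10' vs E='110': no prefix
  H='10' vs G='111': no prefix
  E='110' vs F='0': no prefix
  E='110' vs H='10': no prefix
  E='110' vs G='111': no prefix
  G='111' vs F='0': no prefix
  G='111' vs H='10': no prefix
  G='111' vs E='110': no prefix
No violation found over all pairs.

YES -- this is a valid prefix code. No codeword is a prefix of any other codeword.


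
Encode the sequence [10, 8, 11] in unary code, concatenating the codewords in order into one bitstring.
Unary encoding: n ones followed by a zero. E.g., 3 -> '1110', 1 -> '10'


Encode each number as n ones followed by a terminating 0:
  10 -> 11111111110 (11 bits)
  8 -> 111111110 (9 bits)
  11 -> 111111111110 (12 bits)
Total length = 11 + 9 + 12 = 32 bits.

Unary([10, 8, 11]) = 11111111110111111110111111111110 (32 bits)


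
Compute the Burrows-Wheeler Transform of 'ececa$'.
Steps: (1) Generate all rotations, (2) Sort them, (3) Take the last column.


Rotations (sorted):
  0: $ececa -> last char: a
  1: a$ecec -> last char: c
  2: ca$ece -> last char: e
  3: ceca$e -> last char: e
  4: eca$ec -> last char: c
  5: ececa$ -> last char: $


BWT = aceec$


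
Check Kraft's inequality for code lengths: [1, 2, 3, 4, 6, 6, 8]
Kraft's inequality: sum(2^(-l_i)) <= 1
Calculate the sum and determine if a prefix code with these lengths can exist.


Sum = 2^(-1) + 2^(-2) + 2^(-3) + 2^(-4) + 2^(-6) + 2^(-6) + 2^(-8)
    = 0.5 + 0.25 + 0.125 + 0.0625 + 0.015625 + 0.015625 + 0.00390625
    = 249/256 = 0.97265625
Since 0.97265625 <= 1, Kraft's inequality IS satisfied.
A prefix code with these lengths CAN exist.

Kraft sum = 0.97265625. Satisfied.


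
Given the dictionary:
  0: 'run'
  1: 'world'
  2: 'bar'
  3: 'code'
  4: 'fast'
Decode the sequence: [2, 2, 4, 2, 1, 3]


Look up each index in the dictionary:
  2 -> 'bar'
  2 -> 'bar'
  4 -> 'fast'
  2 -> 'bar'
  1 -> 'world'
  3 -> 'code'

Decoded: "bar bar fast bar world code"


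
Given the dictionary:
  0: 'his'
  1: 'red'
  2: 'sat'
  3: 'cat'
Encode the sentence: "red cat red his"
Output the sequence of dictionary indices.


Look up each word in the dictionary:
  'red' -> 1
  'cat' -> 3
  'red' -> 1
  'his' -> 0

Encoded: [1, 3, 1, 0]


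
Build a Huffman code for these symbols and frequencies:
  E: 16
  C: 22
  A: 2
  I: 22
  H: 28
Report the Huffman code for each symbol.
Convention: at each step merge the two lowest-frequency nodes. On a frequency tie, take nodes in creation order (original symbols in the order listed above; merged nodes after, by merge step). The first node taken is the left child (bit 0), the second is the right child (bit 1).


Huffman tree construction:
Step 1: Merge A(2) + E(16) = 18
Step 2: Merge (A+E)(18) + C(22) = 40
Step 3: Merge I(22) + H(28) = 50
Step 4: Merge ((A+E)+C)(40) + (I+H)(50) = 90
Read each symbol's code off the tree from the root (left child = 0, right child = 1).

Codes:
  E: 001 (length 3)
  C: 01 (length 2)
  A: 000 (length 3)
  I: 10 (length 2)
  H: 11 (length 2)
Average code length: 198/90 = 2.2000 bits/symbol


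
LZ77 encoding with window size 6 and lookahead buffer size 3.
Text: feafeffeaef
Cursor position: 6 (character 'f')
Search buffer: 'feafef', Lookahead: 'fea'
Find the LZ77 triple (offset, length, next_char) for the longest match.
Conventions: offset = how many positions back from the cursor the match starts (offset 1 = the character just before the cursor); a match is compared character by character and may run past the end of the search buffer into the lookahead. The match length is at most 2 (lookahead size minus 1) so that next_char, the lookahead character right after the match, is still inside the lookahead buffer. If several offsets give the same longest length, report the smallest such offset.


Try each offset into the search buffer:
  offset=1 (pos 5, char 'f'): match length 1
  offset=2 (pos 4, char 'e'): match length 0
  offset=3 (pos 3, char 'f'): match length 2
  offset=4 (pos 2, char 'a'): match length 0
  offset=5 (pos 1, char 'e'): match length 0
  offset=6 (pos 0, char 'f'): match length 2
Longest match has length 2, found at offsets 3, 6; take the smallest, offset 3.
next_char = character at position 6 + 2 = 8 -> 'a'

Best match: offset=3, length=2 (matching 'fe' starting at position 3)
LZ77 triple: (3, 2, 'a')


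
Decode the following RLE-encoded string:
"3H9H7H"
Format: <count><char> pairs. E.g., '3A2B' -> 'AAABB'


Expanding each <count><char> pair:
  3H -> 'HHH'
  9H -> 'HHHHHHHHH'
  7H -> 'HHHHHHH'

Decoded = HHHHHHHHHHHHHHHHHHH


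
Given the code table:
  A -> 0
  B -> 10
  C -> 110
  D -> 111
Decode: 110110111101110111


Decoding:
110 -> C
110 -> C
111 -> D
10 -> B
111 -> D
0 -> A
111 -> D


Result: CCDBDAD


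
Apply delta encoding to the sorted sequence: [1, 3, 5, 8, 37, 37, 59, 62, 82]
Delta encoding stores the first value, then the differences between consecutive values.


First value: 1
Deltas:
  3 - 1 = 2
  5 - 3 = 2
  8 - 5 = 3
  37 - 8 = 29
  37 - 37 = 0
  59 - 37 = 22
  62 - 59 = 3
  82 - 62 = 20


Delta encoded: [1, 2, 2, 3, 29, 0, 22, 3, 20]


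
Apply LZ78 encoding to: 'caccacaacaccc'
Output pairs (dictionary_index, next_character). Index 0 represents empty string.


LZ78 encoding steps:
Dictionary: {0: ''}
Step 1: w='' (idx 0), next='c' -> output (0, 'c'), add 'c' as idx 1
Step 2: w='' (idx 0), next='a' -> output (0, 'a'), add 'a' as idx 2
Step 3: w='c' (idx 1), next='c' -> output (1, 'c'), add 'cc' as idx 3
Step 4: w='a' (idx 2), next='c' -> output (2, 'c'), add 'ac' as idx 4
Step 5: w='a' (idx 2), next='a' -> output (2, 'a'), add 'aa' as idx 5
Step 6: w='c' (idx 1), next='a' -> output (1, 'a'), add 'ca' as idx 6
Step 7: w='cc' (idx 3), next='c' -> output (3, 'c'), add 'ccc' as idx 7


Encoded: [(0, 'c'), (0, 'a'), (1, 'c'), (2, 'c'), (2, 'a'), (1, 'a'), (3, 'c')]


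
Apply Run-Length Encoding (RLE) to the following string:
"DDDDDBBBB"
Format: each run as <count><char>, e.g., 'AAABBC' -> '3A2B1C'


Scanning runs left to right:
  i=0: run of 'D' x 5 -> '5D'
  i=5: run of 'B' x 4 -> '4B'

RLE = 5D4B


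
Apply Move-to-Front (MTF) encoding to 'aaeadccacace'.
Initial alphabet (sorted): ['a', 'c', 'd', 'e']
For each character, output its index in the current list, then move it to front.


MTF encoding:
'a': index 0 in ['a', 'c', 'd', 'e'] -> ['a', 'c', 'd', 'e']
'a': index 0 in ['a', 'c', 'd', 'e'] -> ['a', 'c', 'd', 'e']
'e': index 3 in ['a', 'c', 'd', 'e'] -> ['e', 'a', 'c', 'd']
'a': index 1 in ['e', 'a', 'c', 'd'] -> ['a', 'e', 'c', 'd']
'd': index 3 in ['a', 'e', 'c', 'd'] -> ['d', 'a', 'e', 'c']
'c': index 3 in ['d', 'a', 'e', 'c'] -> ['c', 'd', 'a', 'e']
'c': index 0 in ['c', 'd', 'a', 'e'] -> ['c', 'd', 'a', 'e']
'a': index 2 in ['c', 'd', 'a', 'e'] -> ['a', 'c', 'd', 'e']
'c': index 1 in ['a', 'c', 'd', 'e'] -> ['c', 'a', 'd', 'e']
'a': index 1 in ['c', 'a', 'd', 'e'] -> ['a', 'c', 'd', 'e']
'c': index 1 in ['a', 'c', 'd', 'e'] -> ['c', 'a', 'd', 'e']
'e': index 3 in ['c', 'a', 'd', 'e'] -> ['e', 'c', 'a', 'd']


Output: [0, 0, 3, 1, 3, 3, 0, 2, 1, 1, 1, 3]


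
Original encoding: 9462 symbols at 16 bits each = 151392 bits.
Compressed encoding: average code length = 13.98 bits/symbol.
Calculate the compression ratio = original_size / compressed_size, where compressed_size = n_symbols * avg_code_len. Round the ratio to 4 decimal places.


original_size = n_symbols * orig_bits = 9462 * 16 = 151392 bits
compressed_size = n_symbols * avg_code_len = 9462 * 13.98 = 132278.76 bits
ratio = original_size / compressed_size = 151392 / 132278.76 = 1.1445

Compression ratio = 1.1445


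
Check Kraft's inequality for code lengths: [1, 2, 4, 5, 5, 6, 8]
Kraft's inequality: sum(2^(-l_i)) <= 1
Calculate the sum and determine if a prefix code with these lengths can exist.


Sum = 2^(-1) + 2^(-2) + 2^(-4) + 2^(-5) + 2^(-5) + 2^(-6) + 2^(-8)
    = 0.5 + 0.25 + 0.0625 + 0.03125 + 0.03125 + 0.015625 + 0.00390625
    = 229/256 = 0.89453125
Since 0.89453125 <= 1, Kraft's inequality IS satisfied.
A prefix code with these lengths CAN exist.

Kraft sum = 0.89453125. Satisfied.


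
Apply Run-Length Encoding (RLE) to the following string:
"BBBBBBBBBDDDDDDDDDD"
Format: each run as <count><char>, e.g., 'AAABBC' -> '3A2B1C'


Scanning runs left to right:
  i=0: run of 'B' x 9 -> '9B'
  i=9: run of 'D' x 10 -> '10D'

RLE = 9B10D


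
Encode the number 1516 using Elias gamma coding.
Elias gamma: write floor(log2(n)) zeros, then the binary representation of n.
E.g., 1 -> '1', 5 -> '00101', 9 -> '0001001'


num_bits = floor(log2(1516)) + 1 = 11
leading_zeros = num_bits - 1 = 10
binary(1516) = 10111101100

Elias gamma(1516) = '0000000000' + '10111101100' = 000000000010111101100 (21 bits)


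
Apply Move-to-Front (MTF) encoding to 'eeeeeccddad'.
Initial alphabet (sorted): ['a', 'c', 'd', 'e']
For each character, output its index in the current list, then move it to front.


MTF encoding:
'e': index 3 in ['a', 'c', 'd', 'e'] -> ['e', 'a', 'c', 'd']
'e': index 0 in ['e', 'a', 'c', 'd'] -> ['e', 'a', 'c', 'd']
'e': index 0 in ['e', 'a', 'c', 'd'] -> ['e', 'a', 'c', 'd']
'e': index 0 in ['e', 'a', 'c', 'd'] -> ['e', 'a', 'c', 'd']
'e': index 0 in ['e', 'a', 'c', 'd'] -> ['e', 'a', 'c', 'd']
'c': index 2 in ['e', 'a', 'c', 'd'] -> ['c', 'e', 'a', 'd']
'c': index 0 in ['c', 'e', 'a', 'd'] -> ['c', 'e', 'a', 'd']
'd': index 3 in ['c', 'e', 'a', 'd'] -> ['d', 'c', 'e', 'a']
'd': index 0 in ['d', 'c', 'e', 'a'] -> ['d', 'c', 'e', 'a']
'a': index 3 in ['d', 'c', 'e', 'a'] -> ['a', 'd', 'c', 'e']
'd': index 1 in ['a', 'd', 'c', 'e'] -> ['d', 'a', 'c', 'e']


Output: [3, 0, 0, 0, 0, 2, 0, 3, 0, 3, 1]
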